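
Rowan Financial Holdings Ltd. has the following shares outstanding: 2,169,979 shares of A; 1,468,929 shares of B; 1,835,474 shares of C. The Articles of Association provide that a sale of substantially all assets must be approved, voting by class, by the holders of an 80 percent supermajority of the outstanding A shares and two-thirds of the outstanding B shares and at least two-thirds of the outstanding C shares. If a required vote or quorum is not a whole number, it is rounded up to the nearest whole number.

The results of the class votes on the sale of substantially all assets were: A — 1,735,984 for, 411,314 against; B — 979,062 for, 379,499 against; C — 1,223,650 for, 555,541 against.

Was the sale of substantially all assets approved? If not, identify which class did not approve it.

A: 4/5 of 2169979 = 1735983.20, rounded up to 1735984; 1,735,984 required, 1,735,984 in favor — approved.
B: 2/3 of 1468929 = 979286; 979,286 required, 979,062 in favor — not approved.
C: 2/3 of 1835474 = 1223649.33, rounded up to 1223650; 1,223,650 required, 1,223,650 in favor — approved.

Not approved — the B shares did not give the required vote.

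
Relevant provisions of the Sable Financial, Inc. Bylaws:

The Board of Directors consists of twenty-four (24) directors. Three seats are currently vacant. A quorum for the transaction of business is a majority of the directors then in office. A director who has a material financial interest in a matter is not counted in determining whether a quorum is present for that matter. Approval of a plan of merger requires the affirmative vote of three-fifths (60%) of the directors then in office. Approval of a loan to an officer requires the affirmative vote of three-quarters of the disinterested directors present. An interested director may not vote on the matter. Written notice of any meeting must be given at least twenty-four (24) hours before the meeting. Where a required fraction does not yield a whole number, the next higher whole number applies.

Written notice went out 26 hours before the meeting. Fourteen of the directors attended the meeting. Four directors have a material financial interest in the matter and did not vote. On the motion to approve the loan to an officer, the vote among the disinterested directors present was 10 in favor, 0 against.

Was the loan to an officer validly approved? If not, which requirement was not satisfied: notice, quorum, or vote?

Notice: 26 hours given; 24 required (26 ≥ 24). Satisfied.
Quorum: 14 present, but the 4 interested directors do not count, leaving 10. Quorum is 11. Not satisfied.
Vote: the loan to an officer requires three-fourths of the disinterested directors present (14 − 4 = 10). 3/4 of 10 = 7.50, rounded up to 8, so 8 affirmative votes are needed; 10 voted in favor. Satisfied. (Moot — without a quorum no business can be validly transacted.)

Invalid — quorum requirement not satisfied.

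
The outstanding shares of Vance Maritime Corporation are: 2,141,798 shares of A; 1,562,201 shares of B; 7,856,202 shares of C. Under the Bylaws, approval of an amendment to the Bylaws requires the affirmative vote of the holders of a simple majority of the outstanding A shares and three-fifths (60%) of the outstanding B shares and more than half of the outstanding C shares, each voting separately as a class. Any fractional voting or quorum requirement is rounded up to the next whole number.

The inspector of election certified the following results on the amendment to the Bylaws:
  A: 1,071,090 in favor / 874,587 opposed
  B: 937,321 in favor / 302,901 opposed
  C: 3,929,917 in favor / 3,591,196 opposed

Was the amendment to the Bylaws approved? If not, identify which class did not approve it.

A: a majority of 2141798 is 1070900; 1,070,900 required, 1,071,090 in favor — approved.
B: 3/5 of 1562201 = 937320.60, rounded up to 937321; 937,321 required, 937,321 in favor — approved.
C: a majority of 7856202 is 3928102; 3,928,102 required, 3,929,917 in favor — approved.

Approved — every class gave the required vote.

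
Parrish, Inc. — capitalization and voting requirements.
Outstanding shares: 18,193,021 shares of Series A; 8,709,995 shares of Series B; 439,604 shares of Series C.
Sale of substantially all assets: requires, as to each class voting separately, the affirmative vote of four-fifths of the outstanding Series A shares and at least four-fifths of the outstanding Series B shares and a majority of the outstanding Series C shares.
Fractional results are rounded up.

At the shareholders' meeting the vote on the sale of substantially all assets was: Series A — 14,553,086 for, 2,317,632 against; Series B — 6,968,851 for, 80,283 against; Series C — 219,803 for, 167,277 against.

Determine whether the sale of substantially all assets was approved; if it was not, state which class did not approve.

Not approved — the Series A shares did not give the required vote.

Series A: 4/5 of 18193021 = 14554416.80, rounded up to 14554417; 14,554,417 required, 14,553,086 in favor — not approved.
Series B: 4/5 of 8709995 = 6967996; 6,967,996 required, 6,968,851 in favor — approved.
Series C: a majority of 439604 is 219803; 219,803 required, 219,803 in favor — approved.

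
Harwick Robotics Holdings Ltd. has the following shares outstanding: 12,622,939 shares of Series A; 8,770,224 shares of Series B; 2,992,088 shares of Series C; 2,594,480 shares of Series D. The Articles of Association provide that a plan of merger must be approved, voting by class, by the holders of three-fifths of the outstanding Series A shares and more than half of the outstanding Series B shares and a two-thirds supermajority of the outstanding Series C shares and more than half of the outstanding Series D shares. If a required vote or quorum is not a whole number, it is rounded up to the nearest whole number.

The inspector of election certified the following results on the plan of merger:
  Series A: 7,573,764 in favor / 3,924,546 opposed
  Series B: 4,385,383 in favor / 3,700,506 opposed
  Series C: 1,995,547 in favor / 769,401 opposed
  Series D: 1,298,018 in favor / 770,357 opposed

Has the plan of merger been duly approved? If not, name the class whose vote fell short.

Series A: 3/5 of 12622939 = 7573763.40, rounded up to 7573764; 7,573,764 required, 7,573,764 in favor — approved.
Series B: a majority of 8770224 is 4385113; 4,385,113 required, 4,385,383 in favor — approved.
Series C: 2/3 of 2992088 = 1994725.33, rounded up to 1994726; 1,994,726 required, 1,995,547 in favor — approved.
Series D: a majority of 2594480 is 1297241; 1,297,241 required, 1,298,018 in favor — approved.

Approved — every class gave the required vote.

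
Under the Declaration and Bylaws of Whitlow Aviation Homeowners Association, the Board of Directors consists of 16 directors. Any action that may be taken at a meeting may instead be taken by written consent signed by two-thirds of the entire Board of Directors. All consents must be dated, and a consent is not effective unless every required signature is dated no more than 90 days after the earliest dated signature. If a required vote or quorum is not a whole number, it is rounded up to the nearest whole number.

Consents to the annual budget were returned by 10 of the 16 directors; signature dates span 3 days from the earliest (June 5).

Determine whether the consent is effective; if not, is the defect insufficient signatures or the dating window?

Signatures required: two-thirds of 16 — 2/3 of 16 = 10.67, rounded up to 11, so 11 needed; 10 signed. Insufficient.
Dating window: the latest signature is 3 days after the earliest; the limit is 90 days. Within the window.

Not effective — insufficient signatures.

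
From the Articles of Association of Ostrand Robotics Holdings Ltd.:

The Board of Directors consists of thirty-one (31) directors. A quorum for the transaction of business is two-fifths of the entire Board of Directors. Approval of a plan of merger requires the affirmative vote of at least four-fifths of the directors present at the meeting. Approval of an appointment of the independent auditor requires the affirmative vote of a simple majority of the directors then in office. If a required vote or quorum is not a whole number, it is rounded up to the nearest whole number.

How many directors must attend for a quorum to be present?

13

2/5 of 31 = 12.40, rounded up to 13.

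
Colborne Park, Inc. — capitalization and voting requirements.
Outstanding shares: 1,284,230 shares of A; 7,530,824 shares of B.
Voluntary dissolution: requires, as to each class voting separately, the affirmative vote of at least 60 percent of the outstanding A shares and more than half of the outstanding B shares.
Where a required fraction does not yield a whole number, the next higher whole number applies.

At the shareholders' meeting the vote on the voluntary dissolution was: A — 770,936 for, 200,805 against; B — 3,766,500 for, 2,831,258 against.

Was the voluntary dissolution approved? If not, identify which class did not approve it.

Approved — every class gave the required vote.

A: 3/5 of 1284230 = 770538; 770,538 required, 770,936 in favor — approved.
B: a majority of 7530824 is 3765413; 3,765,413 required, 3,766,500 in favor — approved.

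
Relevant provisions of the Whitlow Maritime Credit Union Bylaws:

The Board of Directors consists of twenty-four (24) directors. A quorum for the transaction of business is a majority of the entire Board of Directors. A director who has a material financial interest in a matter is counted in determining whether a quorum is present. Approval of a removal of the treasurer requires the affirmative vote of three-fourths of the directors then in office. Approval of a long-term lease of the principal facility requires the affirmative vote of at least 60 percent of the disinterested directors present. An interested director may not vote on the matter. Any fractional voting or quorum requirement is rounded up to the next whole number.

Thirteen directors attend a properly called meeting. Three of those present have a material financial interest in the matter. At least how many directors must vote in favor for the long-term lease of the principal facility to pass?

The long-term lease of the principal facility requires three-fifths of the disinterested directors present (13 − 3 = 10).
3/5 of 10 = 6.

6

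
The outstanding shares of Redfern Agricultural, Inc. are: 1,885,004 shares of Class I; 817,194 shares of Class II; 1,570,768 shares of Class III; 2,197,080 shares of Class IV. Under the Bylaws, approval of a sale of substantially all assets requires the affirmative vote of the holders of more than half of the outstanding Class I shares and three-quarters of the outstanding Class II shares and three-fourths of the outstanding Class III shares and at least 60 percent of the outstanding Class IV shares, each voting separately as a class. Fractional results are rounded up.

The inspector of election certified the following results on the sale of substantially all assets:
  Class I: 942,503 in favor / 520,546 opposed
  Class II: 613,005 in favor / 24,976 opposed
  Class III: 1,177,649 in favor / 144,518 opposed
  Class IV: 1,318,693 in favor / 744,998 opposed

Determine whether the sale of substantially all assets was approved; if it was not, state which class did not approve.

Not approved — the Class III shares did not give the required vote.

Class I: a majority of 1885004 is 942503; 942,503 required, 942,503 in favor — approved.
Class II: 3/4 of 817194 = 612895.50, rounded up to 612896; 612,896 required, 613,005 in favor — approved.
Class III: 3/4 of 1570768 = 1178076; 1,178,076 required, 1,177,649 in favor — not approved.
Class IV: 3/5 of 2197080 = 1318248; 1,318,248 required, 1,318,693 in favor — approved.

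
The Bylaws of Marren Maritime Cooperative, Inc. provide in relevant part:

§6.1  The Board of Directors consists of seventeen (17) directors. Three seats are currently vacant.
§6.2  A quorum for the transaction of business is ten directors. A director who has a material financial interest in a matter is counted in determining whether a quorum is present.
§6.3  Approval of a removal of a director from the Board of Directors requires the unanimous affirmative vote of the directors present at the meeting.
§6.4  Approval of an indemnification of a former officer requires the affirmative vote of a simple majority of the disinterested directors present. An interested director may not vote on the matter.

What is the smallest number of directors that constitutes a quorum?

10

The quorum is fixed at 10.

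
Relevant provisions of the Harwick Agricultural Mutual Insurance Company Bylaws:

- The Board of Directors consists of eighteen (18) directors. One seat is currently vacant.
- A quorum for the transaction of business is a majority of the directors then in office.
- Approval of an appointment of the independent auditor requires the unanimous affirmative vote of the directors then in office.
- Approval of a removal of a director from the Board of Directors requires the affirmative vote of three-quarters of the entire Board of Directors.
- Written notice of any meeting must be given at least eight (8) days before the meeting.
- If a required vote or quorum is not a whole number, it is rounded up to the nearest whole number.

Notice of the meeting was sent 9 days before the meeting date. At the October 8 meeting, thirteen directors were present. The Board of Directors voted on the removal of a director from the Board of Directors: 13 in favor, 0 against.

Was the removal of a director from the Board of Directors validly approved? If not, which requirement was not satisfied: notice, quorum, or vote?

Notice: 9 days given; 8 required (9 ≥ 8). Satisfied.
Quorum: 13 present; quorum is 9. Satisfied.
Vote: the removal of a director from the Board of Directors requires three-fourths of the entire Board of Directors (18). 3/4 of 18 = 13.50, rounded up to 14, so 14 affirmative votes are needed; 13 voted in favor. Not satisfied.

Invalid — vote requirement not satisfied.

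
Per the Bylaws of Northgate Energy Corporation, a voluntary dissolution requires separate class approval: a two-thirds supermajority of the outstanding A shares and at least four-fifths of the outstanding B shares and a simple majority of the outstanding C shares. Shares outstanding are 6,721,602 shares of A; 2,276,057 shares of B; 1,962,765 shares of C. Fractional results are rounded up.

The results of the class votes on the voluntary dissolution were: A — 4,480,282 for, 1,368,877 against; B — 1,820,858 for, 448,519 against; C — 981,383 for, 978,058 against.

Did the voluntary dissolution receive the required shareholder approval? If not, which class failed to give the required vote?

Not approved — the A shares did not give the required vote.

A: 2/3 of 6721602 = 4481068; 4,481,068 required, 4,480,282 in favor — not approved.
B: 4/5 of 2276057 = 1820845.60, rounded up to 1820846; 1,820,846 required, 1,820,858 in favor — approved.
C: a majority of 1962765 is 981383; 981,383 required, 981,383 in favor — approved.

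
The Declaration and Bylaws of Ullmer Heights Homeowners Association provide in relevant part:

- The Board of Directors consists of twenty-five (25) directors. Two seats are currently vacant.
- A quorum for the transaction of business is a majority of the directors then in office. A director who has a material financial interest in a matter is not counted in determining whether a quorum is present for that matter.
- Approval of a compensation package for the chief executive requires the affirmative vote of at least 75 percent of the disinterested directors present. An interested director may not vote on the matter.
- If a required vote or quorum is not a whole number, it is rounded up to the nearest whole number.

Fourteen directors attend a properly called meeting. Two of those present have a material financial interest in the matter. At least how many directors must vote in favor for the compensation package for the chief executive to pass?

9

The compensation package for the chief executive requires three-fourths of the disinterested directors present (14 − 2 = 12).
3/4 of 12 = 9.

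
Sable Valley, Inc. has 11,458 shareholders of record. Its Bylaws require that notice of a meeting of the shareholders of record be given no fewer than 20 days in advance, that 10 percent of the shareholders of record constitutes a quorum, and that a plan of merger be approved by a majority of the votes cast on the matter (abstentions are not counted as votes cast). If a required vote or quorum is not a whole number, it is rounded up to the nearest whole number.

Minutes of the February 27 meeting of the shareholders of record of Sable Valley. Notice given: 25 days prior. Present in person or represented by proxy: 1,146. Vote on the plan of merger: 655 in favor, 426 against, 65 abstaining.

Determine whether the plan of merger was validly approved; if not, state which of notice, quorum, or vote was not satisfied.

Valid — all requirements satisfied.

Notice: 25 days given; 20 required. Satisfied.
Quorum: 10% of 11,458 = 1,145.80, rounded up to 1,146; 1,146 present. Satisfied.
Vote: requires a majority of the votes cast (1,146 − 65 abstaining = 1,081); a majority of 1081 is 541, so 541 needed; 655 in favor. Satisfied.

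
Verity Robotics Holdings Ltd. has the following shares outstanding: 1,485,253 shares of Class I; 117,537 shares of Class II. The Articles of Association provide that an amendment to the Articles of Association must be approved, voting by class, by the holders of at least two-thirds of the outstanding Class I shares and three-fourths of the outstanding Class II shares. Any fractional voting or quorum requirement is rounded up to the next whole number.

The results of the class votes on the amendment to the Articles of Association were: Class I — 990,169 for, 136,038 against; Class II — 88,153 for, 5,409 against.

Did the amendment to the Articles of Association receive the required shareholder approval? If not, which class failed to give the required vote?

Class I: 2/3 of 1485253 = 990168.67, rounded up to 990169; 990,169 required, 990,169 in favor — approved.
Class II: 3/4 of 117537 = 88152.75, rounded up to 88153; 88,153 required, 88,153 in favor — approved.

Approved — every class gave the required vote.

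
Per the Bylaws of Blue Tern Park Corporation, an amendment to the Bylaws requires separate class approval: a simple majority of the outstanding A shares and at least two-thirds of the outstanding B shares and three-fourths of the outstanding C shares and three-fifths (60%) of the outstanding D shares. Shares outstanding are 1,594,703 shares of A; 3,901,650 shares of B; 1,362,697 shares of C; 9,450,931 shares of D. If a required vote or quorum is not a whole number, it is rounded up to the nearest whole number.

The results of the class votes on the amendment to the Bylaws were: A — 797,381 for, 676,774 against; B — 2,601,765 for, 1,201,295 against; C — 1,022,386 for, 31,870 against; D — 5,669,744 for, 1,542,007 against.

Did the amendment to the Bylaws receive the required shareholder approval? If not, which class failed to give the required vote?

A: a majority of 1594703 is 797352; 797,352 required, 797,381 in favor — approved.
B: 2/3 of 3901650 = 2601100; 2,601,100 required, 2,601,765 in favor — approved.
C: 3/4 of 1362697 = 1022022.75, rounded up to 1022023; 1,022,023 required, 1,022,386 in favor — approved.
D: 3/5 of 9450931 = 5670558.60, rounded up to 5670559; 5,670,559 required, 5,669,744 in favor — not approved.

Not approved — the D shares did not give the required vote.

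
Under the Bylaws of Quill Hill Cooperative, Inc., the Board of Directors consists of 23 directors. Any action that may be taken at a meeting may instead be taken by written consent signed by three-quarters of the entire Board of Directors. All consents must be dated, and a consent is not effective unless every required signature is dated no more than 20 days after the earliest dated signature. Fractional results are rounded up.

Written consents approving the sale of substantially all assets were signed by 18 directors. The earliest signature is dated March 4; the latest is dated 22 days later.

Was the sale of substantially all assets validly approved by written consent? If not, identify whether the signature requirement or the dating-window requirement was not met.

Not effective — dating-window requirement not satisfied.

Signatures required: three-quarters of 23 — 3/4 of 23 = 17.25, rounded up to 18, so 18 needed; 18 signed. Sufficient.
Dating window: the latest signature is 22 days after the earliest; the limit is 20 days. Outside the window.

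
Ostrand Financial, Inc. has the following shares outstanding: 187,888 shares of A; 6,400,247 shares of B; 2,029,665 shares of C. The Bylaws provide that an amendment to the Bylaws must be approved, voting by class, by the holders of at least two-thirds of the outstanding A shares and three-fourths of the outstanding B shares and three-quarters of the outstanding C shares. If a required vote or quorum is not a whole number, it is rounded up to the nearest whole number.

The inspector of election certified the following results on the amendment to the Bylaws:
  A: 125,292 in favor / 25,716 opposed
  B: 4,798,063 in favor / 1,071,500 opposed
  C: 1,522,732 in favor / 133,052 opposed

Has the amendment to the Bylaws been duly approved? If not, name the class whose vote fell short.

A: 2/3 of 187888 = 125258.67, rounded up to 125259; 125,259 required, 125,292 in favor — approved.
B: 3/4 of 6400247 = 4800185.25, rounded up to 4800186; 4,800,186 required, 4,798,063 in favor — not approved.
C: 3/4 of 2029665 = 1522248.75, rounded up to 1522249; 1,522,249 required, 1,522,732 in favor — approved.

Not approved — the B shares did not give the required vote.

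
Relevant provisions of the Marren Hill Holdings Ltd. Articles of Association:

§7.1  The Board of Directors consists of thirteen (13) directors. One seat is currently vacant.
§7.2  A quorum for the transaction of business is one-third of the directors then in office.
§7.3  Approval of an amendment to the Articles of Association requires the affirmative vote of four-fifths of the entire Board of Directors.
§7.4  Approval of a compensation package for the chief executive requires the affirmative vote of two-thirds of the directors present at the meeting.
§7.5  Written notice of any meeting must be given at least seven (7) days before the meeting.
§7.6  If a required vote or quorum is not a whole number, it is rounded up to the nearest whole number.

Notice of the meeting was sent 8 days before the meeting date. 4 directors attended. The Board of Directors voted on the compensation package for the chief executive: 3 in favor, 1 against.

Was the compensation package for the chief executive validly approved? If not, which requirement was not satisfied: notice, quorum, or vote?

Notice: 8 days given; 7 required (8 ≥ 7). Satisfied.
Quorum: 4 present; quorum is 4. Satisfied.
Vote: the compensation package for the chief executive requires two-thirds of the directors present (4). 2/3 of 4 = 2.67, rounded up to 3, so 3 affirmative votes are needed; 3 voted in favor. Satisfied.

Valid — all requirements satisfied.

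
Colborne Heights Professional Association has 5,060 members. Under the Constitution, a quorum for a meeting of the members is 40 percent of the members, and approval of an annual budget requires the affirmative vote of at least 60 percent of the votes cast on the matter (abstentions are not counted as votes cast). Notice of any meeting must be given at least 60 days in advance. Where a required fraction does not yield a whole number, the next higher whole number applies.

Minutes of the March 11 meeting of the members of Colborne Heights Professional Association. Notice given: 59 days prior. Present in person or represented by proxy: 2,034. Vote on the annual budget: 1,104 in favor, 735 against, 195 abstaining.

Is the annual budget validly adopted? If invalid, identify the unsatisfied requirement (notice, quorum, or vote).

Notice: 59 days given; 60 required. Not satisfied.
Quorum: 40% of 5,060 = 2,024; 2,034 present. Satisfied.
Vote: requires three-fifths of the votes cast (2,034 − 195 abstaining = 1,839); 3/5 of 1839 = 1103.40, rounded up to 1104, so 1,104 needed; 1,104 in favor. Satisfied.

Invalid — notice requirement not satisfied.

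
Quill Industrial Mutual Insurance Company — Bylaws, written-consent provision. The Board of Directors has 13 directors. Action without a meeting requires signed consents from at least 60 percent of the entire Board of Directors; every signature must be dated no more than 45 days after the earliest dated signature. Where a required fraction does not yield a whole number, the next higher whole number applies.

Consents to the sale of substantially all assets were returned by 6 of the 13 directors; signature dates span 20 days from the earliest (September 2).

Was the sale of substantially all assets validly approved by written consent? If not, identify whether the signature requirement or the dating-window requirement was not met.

Signatures required: at least 60 percent of 13 — 3/5 of 13 = 7.80, rounded up to 8, so 8 needed; 6 signed. Insufficient.
Dating window: the latest signature is 20 days after the earliest; the limit is 45 days. Within the window.

Not effective — insufficient signatures.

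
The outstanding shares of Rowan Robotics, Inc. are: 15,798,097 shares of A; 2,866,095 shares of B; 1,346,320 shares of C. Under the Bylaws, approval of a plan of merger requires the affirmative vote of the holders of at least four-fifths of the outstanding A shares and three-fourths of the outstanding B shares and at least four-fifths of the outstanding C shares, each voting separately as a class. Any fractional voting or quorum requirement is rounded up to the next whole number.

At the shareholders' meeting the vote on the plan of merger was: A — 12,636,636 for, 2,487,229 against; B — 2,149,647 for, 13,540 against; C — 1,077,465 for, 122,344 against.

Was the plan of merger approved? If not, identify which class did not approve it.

Not approved — the A shares did not give the required vote.

A: 4/5 of 15798097 = 12638477.60, rounded up to 12638478; 12,638,478 required, 12,636,636 in favor — not approved.
B: 3/4 of 2866095 = 2149571.25, rounded up to 2149572; 2,149,572 required, 2,149,647 in favor — approved.
C: 4/5 of 1346320 = 1077056; 1,077,056 required, 1,077,465 in favor — approved.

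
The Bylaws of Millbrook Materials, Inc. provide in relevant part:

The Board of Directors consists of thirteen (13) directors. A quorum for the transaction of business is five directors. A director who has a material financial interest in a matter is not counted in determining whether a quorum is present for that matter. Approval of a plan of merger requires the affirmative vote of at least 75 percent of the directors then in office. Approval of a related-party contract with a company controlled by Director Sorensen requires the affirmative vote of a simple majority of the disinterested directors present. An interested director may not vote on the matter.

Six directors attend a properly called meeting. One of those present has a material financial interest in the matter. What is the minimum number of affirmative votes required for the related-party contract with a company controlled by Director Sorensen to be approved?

The related-party contract with a company controlled by Director Sorensen requires a majority of the disinterested directors present (6 − 1 = 5).
A majority of 5 is 3.

3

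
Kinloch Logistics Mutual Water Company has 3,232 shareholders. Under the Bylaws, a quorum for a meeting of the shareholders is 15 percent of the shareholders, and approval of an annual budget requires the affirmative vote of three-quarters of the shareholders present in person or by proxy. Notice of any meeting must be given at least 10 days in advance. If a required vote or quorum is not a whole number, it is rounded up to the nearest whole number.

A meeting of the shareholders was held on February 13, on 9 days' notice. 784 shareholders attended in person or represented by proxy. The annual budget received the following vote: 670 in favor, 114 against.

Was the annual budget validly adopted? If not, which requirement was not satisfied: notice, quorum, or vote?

Notice: 9 days given; 10 required. Not satisfied.
Quorum: 15% of 3,232 = 484.80, rounded up to 485; 784 present. Satisfied.
Vote: requires three-fourths of those present (784); 3/4 of 784 = 588, so 588 needed; 670 in favor. Satisfied.

Invalid — notice requirement not satisfied.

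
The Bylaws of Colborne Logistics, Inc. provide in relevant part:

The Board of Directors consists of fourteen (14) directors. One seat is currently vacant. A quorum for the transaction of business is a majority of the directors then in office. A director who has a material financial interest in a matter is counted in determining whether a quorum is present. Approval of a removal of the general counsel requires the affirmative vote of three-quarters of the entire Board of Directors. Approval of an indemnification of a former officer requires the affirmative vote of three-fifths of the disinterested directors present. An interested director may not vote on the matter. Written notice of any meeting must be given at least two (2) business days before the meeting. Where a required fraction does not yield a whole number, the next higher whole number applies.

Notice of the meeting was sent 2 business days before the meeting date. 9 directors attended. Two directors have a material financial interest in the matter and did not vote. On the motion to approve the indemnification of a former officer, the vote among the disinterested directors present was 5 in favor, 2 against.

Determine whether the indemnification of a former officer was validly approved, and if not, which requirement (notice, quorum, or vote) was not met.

Notice: 2 business days given; 2 required (2 ≥ 2). Satisfied.
Quorum: 9 present (interested directors count toward quorum); quorum is 7. Satisfied.
Vote: the indemnification of a former officer requires three-fifths of the disinterested directors present (9 − 2 = 7). 3/5 of 7 = 4.20, rounded up to 5, so 5 affirmative votes are needed; 5 voted in favor. Satisfied.

Valid — all requirements satisfied.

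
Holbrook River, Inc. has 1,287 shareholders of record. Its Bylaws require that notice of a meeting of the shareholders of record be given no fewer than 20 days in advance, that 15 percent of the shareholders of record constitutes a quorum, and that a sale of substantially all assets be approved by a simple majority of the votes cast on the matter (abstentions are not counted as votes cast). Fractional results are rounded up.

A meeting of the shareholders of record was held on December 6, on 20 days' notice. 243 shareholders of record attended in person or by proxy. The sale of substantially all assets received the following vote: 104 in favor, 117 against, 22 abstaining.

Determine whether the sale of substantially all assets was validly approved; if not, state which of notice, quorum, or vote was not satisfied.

Invalid — vote requirement not satisfied.

Notice: 20 days given; 20 required. Satisfied.
Quorum: 15% of 1,287 = 193.05, rounded up to 194; 243 present. Satisfied.
Vote: requires a majority of the votes cast (243 − 22 abstaining = 221); a majority of 221 is 111, so 111 needed; 104 in favor. Not satisfied.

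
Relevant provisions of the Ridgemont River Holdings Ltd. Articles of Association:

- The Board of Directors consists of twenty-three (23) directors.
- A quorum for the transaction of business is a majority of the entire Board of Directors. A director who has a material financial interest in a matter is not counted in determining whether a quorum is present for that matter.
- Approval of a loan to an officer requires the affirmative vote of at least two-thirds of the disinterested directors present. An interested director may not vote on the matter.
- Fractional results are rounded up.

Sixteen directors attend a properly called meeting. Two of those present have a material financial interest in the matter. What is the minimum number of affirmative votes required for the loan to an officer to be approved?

10

The loan to an officer requires two-thirds of the disinterested directors present (16 − 2 = 14).
2/3 of 14 = 9.33, rounded up to 10.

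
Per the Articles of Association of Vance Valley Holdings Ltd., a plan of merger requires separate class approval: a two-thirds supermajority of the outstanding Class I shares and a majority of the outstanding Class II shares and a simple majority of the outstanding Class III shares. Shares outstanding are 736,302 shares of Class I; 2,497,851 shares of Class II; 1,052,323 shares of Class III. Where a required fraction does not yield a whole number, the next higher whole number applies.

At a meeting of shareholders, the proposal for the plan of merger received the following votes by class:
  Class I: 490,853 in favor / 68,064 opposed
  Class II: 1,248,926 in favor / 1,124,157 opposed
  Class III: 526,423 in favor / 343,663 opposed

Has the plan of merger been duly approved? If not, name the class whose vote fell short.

Class I: 2/3 of 736302 = 490868; 490,868 required, 490,853 in favor — not approved.
Class II: a majority of 2497851 is 1248926; 1,248,926 required, 1,248,926 in favor — approved.
Class III: a majority of 1052323 is 526162; 526,162 required, 526,423 in favor — approved.

Not approved — the Class I shares did not give the required vote.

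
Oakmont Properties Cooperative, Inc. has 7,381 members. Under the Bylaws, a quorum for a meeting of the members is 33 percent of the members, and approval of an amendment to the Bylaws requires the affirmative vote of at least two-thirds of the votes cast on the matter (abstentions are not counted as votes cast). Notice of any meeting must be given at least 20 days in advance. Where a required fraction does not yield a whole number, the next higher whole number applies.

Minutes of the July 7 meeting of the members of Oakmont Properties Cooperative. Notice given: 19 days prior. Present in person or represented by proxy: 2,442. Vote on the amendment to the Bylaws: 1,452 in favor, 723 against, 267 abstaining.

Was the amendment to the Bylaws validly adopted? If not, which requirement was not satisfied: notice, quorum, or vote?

Invalid — notice requirement not satisfied.

Notice: 19 days given; 20 required. Not satisfied.
Quorum: 33% of 7,381 = 2,435.73, rounded up to 2,436; 2,442 present. Satisfied.
Vote: requires two-thirds of the votes cast (2,442 − 267 abstaining = 2,175); 2/3 of 2175 = 1450, so 1,450 needed; 1,452 in favor. Satisfied.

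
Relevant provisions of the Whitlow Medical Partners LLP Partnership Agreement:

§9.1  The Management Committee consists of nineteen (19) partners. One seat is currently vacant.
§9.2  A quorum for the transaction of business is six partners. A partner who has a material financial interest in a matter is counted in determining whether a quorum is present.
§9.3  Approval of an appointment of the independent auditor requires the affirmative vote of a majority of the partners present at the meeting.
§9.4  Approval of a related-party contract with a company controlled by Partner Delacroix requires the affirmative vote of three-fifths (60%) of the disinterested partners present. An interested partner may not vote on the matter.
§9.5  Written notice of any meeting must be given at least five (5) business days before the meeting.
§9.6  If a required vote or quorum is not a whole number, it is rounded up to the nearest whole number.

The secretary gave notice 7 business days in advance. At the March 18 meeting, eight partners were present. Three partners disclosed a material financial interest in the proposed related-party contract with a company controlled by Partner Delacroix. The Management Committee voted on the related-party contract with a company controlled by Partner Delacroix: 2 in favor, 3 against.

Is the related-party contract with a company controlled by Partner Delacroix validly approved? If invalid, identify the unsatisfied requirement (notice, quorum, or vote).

Notice: 7 business days given; 5 required (7 ≥ 5). Satisfied.
Quorum: 8 present (interested partners count toward quorum); quorum is 6. Satisfied.
Vote: the related-party contract with a company controlled by Partner Delacroix requires three-fifths of the disinterested partners present (8 − 3 = 5). 3/5 of 5 = 3, so 3 affirmative votes are needed; 2 voted in favor. Not satisfied.

Invalid — vote requirement not satisfied.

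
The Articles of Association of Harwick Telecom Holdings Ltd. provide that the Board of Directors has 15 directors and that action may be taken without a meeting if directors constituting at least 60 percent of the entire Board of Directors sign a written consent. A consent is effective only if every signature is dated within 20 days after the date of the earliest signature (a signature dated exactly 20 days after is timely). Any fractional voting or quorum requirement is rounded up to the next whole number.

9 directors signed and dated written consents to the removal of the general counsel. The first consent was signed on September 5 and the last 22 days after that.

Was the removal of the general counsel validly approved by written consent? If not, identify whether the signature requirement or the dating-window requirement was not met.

Signatures required: at least 60 percent of 15 — 3/5 of 15 = 9, so 9 needed; 9 signed. Sufficient.
Dating window: the latest signature is 22 days after the earliest; the limit is 20 days. Outside the window.

Not effective — dating-window requirement not satisfied.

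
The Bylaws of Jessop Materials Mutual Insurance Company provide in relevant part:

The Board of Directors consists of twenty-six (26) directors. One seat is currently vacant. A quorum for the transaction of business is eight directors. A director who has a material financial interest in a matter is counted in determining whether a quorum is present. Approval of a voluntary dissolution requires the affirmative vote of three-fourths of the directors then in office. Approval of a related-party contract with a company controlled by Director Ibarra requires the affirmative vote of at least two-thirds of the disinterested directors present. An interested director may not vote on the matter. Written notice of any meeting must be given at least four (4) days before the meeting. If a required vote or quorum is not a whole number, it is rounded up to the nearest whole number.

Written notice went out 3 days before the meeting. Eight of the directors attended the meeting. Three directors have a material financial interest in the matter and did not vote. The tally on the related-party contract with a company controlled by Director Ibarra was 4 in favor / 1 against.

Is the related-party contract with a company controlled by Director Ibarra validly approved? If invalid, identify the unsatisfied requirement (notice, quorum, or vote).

Invalid — notice requirement not satisfied.

Notice: 3 days given; 4 required (3 < 4). Not satisfied.
Quorum: 8 present (interested directors count toward quorum); quorum is 8. Satisfied.
Vote: the related-party contract with a company controlled by Director Ibarra requires two-thirds of the disinterested directors present (8 − 3 = 5). 2/3 of 5 = 3.33, rounded up to 4, so 4 affirmative votes are needed; 4 voted in favor. Satisfied.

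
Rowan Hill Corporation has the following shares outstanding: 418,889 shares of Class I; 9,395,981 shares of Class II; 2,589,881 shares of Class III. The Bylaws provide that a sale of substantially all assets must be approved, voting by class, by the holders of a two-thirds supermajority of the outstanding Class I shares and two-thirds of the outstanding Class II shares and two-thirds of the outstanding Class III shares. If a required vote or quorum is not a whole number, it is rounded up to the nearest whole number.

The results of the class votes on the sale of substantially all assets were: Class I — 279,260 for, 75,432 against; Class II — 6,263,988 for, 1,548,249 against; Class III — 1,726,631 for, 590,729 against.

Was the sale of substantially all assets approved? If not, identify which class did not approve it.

Class I: 2/3 of 418889 = 279259.33, rounded up to 279260; 279,260 required, 279,260 in favor — approved.
Class II: 2/3 of 9395981 = 6263987.33, rounded up to 6263988; 6,263,988 required, 6,263,988 in favor — approved.
Class III: 2/3 of 2589881 = 1726587.33, rounded up to 1726588; 1,726,588 required, 1,726,631 in favor — approved.

Approved — every class gave the required vote.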